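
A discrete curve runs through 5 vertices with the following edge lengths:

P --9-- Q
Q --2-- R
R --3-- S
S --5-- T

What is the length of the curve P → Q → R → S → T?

Arc length = 9 + 2 + 3 + 5 = 19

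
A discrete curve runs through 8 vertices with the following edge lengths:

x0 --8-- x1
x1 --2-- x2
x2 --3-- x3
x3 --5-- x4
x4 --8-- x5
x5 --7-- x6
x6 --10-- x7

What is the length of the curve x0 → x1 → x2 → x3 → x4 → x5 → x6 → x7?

Arc length = 8 + 2 + 3 + 5 + 8 + 7 + 10 = 43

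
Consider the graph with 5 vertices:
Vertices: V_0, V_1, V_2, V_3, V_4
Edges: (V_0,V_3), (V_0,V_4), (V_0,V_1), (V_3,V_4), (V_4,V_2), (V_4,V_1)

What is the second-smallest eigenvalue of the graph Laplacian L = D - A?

Degrees: deg(V_0) = 3, deg(V_1) = 2, deg(V_2) = 1, deg(V_3) = 2, deg(V_4) = 4.
L = D − A with rows/columns ordered (V_0, V_1, V_2, V_3, V_4):
  [ 3, -1,  0, -1, -1]
  [-1,  2,  0,  0, -1]
  [ 0,  0,  1,  0, -1]
  [-1,  0,  0,  2, -1]
  [-1, -1, -1, -1,  4]
Characteristic polynomial: det(λI − L) = λ(λ − 1)(λ − 2)(λ − 4)(λ − 5).
Roots: λ = 0; (λ − 1) = 0 ⇒ λ = 1; (λ − 2) = 0 ⇒ λ = 2; (λ − 4) = 0 ⇒ λ = 4; (λ − 5) = 0 ⇒ λ = 5.
(Check: the roots sum (with multiplicity) to 12, matching trace L = Σdeg = 2·6 = 12.)
Laplacian eigenvalues: [0.0, 1.0, 2.0, 4.0, 5.0]. Algebraic connectivity (smallest non-zero eigenvalue) = 1.0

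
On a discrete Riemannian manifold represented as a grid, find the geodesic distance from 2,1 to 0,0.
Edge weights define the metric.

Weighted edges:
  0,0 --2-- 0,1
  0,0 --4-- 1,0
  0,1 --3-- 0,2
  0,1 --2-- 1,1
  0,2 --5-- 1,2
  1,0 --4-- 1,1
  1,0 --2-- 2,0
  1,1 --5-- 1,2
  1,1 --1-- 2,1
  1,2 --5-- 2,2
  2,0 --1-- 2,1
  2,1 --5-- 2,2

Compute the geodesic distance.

Shortest path: 2,1 → 1,1 → 0,1 → 0,0, total weight = 5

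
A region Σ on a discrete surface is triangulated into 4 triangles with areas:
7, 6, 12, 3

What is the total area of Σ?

7 + 6 + 12 + 3 = 28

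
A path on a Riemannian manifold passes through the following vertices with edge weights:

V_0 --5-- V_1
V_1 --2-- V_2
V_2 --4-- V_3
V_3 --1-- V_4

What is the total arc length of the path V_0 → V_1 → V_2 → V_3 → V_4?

Arc length = 5 + 2 + 4 + 1 = 12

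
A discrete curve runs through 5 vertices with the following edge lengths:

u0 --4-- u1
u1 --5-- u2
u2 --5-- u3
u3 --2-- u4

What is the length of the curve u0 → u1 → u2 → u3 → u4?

Arc length = 4 + 5 + 5 + 2 = 16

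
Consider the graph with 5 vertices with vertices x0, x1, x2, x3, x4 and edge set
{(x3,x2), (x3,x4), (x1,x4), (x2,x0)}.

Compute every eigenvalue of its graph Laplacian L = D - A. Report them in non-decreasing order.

Degrees: deg(x0) = 1, deg(x1) = 1, deg(x2) = 2, deg(x3) = 2, deg(x4) = 2.
L = D − A with rows/columns ordered (x0, x1, x2, x3, x4):
  [ 1,  0, -1,  0,  0]
  [ 0,  1,  0,  0, -1]
  [-1,  0,  2, -1,  0]
  [ 0,  0, -1,  2, -1]
  [ 0, -1,  0, -1,  2]
Characteristic polynomial: det(λI − L) = λ(λ² − 3λ + 1)(λ² − 5λ + 5).
Roots: λ = 0; (λ² − 3λ + 1) = 0 ⇒ λ = (3 ± √5)/2 ≈ 0.382, 2.618; (λ² − 5λ + 5) = 0 ⇒ λ = (5 ± √5)/2 ≈ 1.382, 3.618.
(Check: the roots sum (with multiplicity) to 8, matching trace L = Σdeg = 2·4 = 8.)
Laplacian eigenvalues (increasing order): [0.0, 0.382, 1.382, 2.618, 3.618]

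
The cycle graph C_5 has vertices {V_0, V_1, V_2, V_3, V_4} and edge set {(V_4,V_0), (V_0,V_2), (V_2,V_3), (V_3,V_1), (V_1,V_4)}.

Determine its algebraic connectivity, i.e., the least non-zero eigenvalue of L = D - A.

The cycle graph C_n has Laplacian eigenvalues λ_k = 2 − 2cos(2πk/n), k = 0, 1, …, n−1. Here n = 5:
k=0: 2 − 2cos(0) = 0.0; k=1: 2 − 2cos(2π/5) = 1.382; k=2: 2 − 2cos(4π/5) = 3.618; k=3: 2 − 2cos(6π/5) = 3.618; k=4: 2 − 2cos(8π/5) = 1.382.
Laplacian eigenvalues: [0.0, 1.382, 1.382, 3.618, 3.618]. Algebraic connectivity (smallest non-zero eigenvalue) = 1.382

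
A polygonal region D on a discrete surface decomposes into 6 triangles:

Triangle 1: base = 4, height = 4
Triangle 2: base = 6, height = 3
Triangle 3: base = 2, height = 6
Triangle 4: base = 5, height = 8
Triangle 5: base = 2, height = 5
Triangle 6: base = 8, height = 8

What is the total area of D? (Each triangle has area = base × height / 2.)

(1/2)×4×4 + (1/2)×6×3 + (1/2)×2×6 + (1/2)×5×8 + (1/2)×2×5 + (1/2)×8×8 = 80.0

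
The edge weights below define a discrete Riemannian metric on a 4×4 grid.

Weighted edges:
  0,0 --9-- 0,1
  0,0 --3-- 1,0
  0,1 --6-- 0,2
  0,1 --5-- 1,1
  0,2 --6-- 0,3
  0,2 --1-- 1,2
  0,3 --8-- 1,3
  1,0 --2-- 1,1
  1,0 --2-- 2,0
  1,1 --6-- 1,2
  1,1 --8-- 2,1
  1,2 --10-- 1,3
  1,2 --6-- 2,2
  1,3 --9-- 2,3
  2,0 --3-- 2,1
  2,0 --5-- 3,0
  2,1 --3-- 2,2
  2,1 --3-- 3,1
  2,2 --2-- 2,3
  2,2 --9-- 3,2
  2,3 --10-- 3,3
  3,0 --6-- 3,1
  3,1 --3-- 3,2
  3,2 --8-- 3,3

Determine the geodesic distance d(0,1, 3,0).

Shortest path: 0,1 → 1,1 → 1,0 → 2,0 → 3,0, total weight = 14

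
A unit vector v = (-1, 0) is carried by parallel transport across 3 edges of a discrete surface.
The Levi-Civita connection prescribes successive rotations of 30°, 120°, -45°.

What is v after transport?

Total rotation: 30° + 120° + (-45°) = 105°. Final vector: (0.2588, -0.9659)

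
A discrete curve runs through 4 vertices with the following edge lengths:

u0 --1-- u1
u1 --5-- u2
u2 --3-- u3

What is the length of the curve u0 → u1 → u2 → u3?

Arc length = 1 + 5 + 3 = 9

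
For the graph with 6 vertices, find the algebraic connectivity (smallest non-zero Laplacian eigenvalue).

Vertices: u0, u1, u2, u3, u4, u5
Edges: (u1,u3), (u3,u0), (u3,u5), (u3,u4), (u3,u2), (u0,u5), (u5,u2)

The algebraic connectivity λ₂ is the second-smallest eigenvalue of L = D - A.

Degrees: deg(u0) = 2, deg(u1) = 1, deg(u2) = 2, deg(u3) = 5, deg(u4) = 1, deg(u5) = 3.
L = D − A with rows/columns ordered (u0, u1, u2, u3, u4, u5):
  [ 2,  0,  0, -1,  0, -1]
  [ 0,  1,  0, -1,  0,  0]
  [ 0,  0,  2, -1,  0, -1]
  [-1, -1, -1,  5, -1, -1]
  [ 0,  0,  0, -1,  1,  0]
  [-1,  0, -1, -1,  0,  3]
Characteristic polynomial: det(λI − L) = λ(λ − 1)²(λ − 2)(λ − 4)(λ − 6).
Roots: λ = 0; (λ − 1) = 0 ⇒ λ = 1 (multiplicity 2); (λ − 2) = 0 ⇒ λ = 2; (λ − 4) = 0 ⇒ λ = 4; (λ − 6) = 0 ⇒ λ = 6.
(Check: the roots sum (with multiplicity) to 14, matching trace L = Σdeg = 2·7 = 14.)
Laplacian eigenvalues: [0.0, 1.0, 1.0, 2.0, 4.0, 6.0]. Algebraic connectivity (smallest non-zero eigenvalue) = 1.0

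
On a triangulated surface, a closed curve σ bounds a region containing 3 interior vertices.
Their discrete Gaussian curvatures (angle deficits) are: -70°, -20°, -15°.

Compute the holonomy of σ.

Holonomy = total enclosed curvature = (-70°) + (-20°) + (-15°) = -105°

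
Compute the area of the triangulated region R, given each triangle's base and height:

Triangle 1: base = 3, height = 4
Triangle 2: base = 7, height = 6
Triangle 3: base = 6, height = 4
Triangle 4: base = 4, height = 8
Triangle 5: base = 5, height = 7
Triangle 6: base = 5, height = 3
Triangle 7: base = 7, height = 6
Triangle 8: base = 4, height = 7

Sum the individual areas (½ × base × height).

(1/2)×3×4 + (1/2)×7×6 + (1/2)×6×4 + (1/2)×4×8 + (1/2)×5×7 + (1/2)×5×3 + (1/2)×7×6 + (1/2)×4×7 = 115.0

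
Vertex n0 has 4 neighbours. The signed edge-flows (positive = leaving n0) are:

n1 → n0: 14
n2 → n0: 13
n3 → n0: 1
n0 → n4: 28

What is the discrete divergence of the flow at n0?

Divergence = sum of outgoing flows = (-14) + (-13) + (-1) + 28 = 0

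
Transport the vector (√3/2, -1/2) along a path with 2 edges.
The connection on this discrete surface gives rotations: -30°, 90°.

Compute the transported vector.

Total rotation: (-30°) + 90° = 60°. Final vector: (0.8660, 0.5000)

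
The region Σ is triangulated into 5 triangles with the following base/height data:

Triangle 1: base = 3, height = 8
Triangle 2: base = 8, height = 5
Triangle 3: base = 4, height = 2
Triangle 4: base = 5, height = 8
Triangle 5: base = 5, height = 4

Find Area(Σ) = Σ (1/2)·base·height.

(1/2)×3×8 + (1/2)×8×5 + (1/2)×4×2 + (1/2)×5×8 + (1/2)×5×4 = 66.0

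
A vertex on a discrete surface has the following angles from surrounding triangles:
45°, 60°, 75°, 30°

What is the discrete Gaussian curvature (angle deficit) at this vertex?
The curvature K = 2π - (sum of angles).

Sum of angles = 210°. K = 360° - 210° = 150° = 5π/6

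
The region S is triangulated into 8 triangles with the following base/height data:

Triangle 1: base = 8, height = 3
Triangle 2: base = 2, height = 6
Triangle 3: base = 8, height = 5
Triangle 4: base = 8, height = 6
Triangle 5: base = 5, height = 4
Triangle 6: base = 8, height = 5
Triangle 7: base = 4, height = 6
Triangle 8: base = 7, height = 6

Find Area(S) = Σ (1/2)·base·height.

(1/2)×8×3 + (1/2)×2×6 + (1/2)×8×5 + (1/2)×8×6 + (1/2)×5×4 + (1/2)×8×5 + (1/2)×4×6 + (1/2)×7×6 = 125.0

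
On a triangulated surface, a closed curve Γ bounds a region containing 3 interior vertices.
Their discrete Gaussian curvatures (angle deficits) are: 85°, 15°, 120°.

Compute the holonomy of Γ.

Holonomy = total enclosed curvature = 85° + 15° + 120° = 220°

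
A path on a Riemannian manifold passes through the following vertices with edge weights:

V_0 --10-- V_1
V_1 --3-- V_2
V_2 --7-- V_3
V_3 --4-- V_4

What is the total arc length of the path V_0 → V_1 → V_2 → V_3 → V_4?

Arc length = 10 + 3 + 7 + 4 = 24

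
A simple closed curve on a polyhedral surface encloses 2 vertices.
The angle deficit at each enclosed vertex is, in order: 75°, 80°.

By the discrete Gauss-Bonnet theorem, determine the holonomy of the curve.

Holonomy = total enclosed curvature = 75° + 80° = 155°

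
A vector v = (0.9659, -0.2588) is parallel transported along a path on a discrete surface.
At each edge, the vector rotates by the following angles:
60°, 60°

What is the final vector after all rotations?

Total rotation: 60° + 60° = 120°. Final vector: (-0.2588, 0.9659)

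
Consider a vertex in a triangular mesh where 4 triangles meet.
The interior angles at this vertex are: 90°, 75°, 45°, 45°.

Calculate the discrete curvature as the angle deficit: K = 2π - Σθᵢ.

Sum of angles = 255°. K = 360° - 255° = 105°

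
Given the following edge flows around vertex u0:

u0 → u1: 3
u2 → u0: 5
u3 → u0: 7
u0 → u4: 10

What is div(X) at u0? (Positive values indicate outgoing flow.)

Divergence = sum of outgoing flows = 3 + (-5) + (-7) + 10 = 1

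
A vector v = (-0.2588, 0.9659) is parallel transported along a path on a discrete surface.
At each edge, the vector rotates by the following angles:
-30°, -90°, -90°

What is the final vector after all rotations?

Total rotation: (-30°) + (-90°) + (-90°) = -210° ≡ 150° (mod 360°). Final vector: (-0.2588, -0.9659)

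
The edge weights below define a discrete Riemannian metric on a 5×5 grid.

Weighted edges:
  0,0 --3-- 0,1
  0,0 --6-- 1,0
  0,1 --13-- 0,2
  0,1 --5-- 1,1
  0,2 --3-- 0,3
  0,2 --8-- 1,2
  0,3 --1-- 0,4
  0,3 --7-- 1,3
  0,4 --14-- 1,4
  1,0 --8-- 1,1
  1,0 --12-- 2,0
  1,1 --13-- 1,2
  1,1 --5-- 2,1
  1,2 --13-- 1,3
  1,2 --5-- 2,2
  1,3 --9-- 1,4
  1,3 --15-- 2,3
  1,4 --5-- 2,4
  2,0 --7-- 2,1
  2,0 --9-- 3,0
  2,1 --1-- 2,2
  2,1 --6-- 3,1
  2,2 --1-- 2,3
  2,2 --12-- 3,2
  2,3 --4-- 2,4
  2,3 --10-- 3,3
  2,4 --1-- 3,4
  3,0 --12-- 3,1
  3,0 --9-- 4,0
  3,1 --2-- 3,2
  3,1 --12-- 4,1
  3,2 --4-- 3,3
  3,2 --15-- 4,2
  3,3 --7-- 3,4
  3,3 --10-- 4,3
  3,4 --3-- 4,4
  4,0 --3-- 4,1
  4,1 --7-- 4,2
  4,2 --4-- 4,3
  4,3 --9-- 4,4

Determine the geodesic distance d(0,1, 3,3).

Shortest path: 0,1 → 1,1 → 2,1 → 2,2 → 2,3 → 3,3, total weight = 22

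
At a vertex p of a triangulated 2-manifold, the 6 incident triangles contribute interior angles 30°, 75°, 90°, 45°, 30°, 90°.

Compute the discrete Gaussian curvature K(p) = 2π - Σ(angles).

Sum of angles = 360°. K = 360° - 360° = 0°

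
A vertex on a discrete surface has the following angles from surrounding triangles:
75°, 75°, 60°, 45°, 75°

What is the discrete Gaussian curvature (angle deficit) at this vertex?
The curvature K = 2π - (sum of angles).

Sum of angles = 330°. K = 360° - 330° = 30° = π/6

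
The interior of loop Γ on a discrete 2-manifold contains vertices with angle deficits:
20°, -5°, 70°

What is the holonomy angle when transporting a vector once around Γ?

Holonomy = total enclosed curvature = 20° + (-5°) + 70° = 85°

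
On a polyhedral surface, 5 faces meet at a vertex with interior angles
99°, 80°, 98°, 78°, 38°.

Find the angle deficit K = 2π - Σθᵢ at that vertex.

Sum of angles = 393°. K = 360° - 393° = -33° = -11π/60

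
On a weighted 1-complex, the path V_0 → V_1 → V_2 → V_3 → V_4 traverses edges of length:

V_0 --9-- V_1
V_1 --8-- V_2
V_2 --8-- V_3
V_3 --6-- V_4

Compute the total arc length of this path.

Arc length = 9 + 8 + 8 + 6 = 31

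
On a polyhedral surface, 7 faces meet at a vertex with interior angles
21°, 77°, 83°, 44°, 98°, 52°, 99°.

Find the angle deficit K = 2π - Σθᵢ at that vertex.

Sum of angles = 474°. K = 360° - 474° = -114° = -19π/30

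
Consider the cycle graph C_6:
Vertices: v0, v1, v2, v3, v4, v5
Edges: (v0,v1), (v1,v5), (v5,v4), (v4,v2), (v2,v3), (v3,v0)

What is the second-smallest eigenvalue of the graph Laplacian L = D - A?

The cycle graph C_n has Laplacian eigenvalues λ_k = 2 − 2cos(2πk/n), k = 0, 1, …, n−1. Here n = 6:
k=0: 2 − 2cos(0) = 0.0; k=1: 2 − 2cos(π/3) = 1.0; k=2: 2 − 2cos(2π/3) = 3.0; k=3: 2 − 2cos(π) = 4.0; k=4: 2 − 2cos(4π/3) = 3.0; k=5: 2 − 2cos(5π/3) = 1.0.
Laplacian eigenvalues: [0.0, 1.0, 1.0, 3.0, 3.0, 4.0]. Algebraic connectivity (smallest non-zero eigenvalue) = 1.0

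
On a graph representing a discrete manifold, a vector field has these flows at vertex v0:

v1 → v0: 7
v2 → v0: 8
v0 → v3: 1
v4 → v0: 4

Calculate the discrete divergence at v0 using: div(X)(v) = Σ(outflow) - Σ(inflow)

Divergence = sum of outgoing flows = (-7) + (-8) + 1 + (-4) = -18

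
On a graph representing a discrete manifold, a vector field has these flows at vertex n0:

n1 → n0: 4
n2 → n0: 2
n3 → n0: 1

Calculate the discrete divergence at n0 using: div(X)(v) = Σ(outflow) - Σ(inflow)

Divergence = sum of outgoing flows = (-4) + (-2) + (-1) = -7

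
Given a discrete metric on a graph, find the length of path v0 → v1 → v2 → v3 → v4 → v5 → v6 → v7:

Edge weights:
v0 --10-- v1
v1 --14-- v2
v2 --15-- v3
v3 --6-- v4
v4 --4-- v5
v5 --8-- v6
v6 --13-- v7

Arc length = 10 + 14 + 15 + 6 + 4 + 8 + 13 = 70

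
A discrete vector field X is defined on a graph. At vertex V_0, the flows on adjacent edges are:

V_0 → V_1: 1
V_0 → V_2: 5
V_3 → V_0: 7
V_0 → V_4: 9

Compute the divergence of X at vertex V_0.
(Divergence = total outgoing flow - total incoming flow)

Divergence = sum of outgoing flows = 1 + 5 + (-7) + 9 = 8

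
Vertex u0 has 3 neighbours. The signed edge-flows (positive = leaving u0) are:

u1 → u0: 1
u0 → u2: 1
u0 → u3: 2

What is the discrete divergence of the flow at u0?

Divergence = sum of outgoing flows = (-1) + 1 + 2 = 2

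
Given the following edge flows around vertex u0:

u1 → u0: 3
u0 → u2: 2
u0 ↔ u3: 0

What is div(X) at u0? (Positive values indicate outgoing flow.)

Divergence = sum of outgoing flows = (-3) + 2 + 0 = -1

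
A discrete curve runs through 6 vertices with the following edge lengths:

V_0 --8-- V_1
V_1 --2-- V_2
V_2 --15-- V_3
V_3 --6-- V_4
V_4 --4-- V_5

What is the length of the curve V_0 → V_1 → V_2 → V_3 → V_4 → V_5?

Arc length = 8 + 2 + 15 + 6 + 4 = 35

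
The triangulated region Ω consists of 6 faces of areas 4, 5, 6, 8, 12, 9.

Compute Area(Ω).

4 + 5 + 6 + 8 + 12 + 9 = 44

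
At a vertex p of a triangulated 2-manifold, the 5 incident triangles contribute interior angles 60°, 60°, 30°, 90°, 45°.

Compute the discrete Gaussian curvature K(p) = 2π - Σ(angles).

Sum of angles = 285°. K = 360° - 285° = 75°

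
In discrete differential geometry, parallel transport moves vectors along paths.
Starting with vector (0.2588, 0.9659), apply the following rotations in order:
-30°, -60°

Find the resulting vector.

Total rotation: (-30°) + (-60°) = -90°. Final vector: (0.9659, -0.2588)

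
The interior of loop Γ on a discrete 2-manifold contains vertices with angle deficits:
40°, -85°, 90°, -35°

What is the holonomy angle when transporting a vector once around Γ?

Holonomy = total enclosed curvature = 40° + (-85°) + 90° + (-35°) = 10°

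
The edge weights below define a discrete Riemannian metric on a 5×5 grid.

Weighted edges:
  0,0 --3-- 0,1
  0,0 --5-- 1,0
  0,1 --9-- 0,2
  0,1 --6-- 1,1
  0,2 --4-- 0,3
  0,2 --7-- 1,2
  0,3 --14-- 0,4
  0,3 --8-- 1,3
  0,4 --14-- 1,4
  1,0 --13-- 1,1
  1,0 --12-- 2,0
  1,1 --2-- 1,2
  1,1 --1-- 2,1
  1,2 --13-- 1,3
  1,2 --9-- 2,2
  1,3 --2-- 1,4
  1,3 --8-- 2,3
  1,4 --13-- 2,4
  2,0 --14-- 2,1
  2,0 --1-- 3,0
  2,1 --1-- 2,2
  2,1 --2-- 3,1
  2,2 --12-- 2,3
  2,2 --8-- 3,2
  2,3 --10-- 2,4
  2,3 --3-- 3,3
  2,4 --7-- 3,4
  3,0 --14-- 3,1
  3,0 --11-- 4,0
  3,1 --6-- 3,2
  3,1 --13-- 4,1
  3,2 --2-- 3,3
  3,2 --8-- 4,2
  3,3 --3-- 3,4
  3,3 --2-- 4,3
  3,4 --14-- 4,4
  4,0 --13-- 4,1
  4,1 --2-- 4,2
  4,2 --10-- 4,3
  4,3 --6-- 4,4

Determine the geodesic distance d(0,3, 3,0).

Shortest path: 0,3 → 0,2 → 1,2 → 1,1 → 2,1 → 2,0 → 3,0, total weight = 29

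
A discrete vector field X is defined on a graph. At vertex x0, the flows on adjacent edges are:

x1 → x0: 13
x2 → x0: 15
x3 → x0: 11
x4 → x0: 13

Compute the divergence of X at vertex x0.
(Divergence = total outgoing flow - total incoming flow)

Divergence = sum of outgoing flows = (-13) + (-15) + (-11) + (-13) = -52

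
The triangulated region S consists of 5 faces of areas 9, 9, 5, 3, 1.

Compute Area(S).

9 + 9 + 5 + 3 + 1 = 27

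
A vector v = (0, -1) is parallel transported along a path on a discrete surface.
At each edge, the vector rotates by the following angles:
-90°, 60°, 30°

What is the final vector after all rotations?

Total rotation: (-90°) + 60° + 30° = 0°. Final vector: (0, -1)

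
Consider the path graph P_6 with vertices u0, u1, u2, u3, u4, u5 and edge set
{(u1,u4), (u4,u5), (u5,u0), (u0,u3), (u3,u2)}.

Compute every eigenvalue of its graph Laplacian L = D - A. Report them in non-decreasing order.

The path graph P_n has Laplacian eigenvalues λ_k = 2 − 2cos(kπ/n), k = 0, 1, …, n−1. Here n = 6:
k=0: 2 − 2cos(0) = 0.0; k=1: 2 − 2cos(π/6) = 0.2679; k=2: 2 − 2cos(π/3) = 1.0; k=3: 2 − 2cos(π/2) = 2.0; k=4: 2 − 2cos(2π/3) = 3.0; k=5: 2 − 2cos(5π/6) = 3.7321.
Laplacian eigenvalues (increasing order): [0.0, 0.2679, 1.0, 2.0, 3.0, 3.7321]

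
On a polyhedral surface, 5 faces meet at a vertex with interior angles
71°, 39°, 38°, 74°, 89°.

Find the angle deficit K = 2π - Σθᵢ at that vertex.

Sum of angles = 311°. K = 360° - 311° = 49° = 49π/180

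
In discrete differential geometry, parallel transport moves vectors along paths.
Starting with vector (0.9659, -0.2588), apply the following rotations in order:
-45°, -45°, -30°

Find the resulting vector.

Total rotation: (-45°) + (-45°) + (-30°) = -120°. Final vector: (-0.7071, -0.7071)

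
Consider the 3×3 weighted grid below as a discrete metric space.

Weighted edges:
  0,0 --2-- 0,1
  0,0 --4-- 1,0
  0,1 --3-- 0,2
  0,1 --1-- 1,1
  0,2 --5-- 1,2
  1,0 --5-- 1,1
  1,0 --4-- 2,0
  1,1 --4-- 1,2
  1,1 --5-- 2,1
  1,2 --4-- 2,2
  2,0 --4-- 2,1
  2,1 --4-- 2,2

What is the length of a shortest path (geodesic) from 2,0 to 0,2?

Shortest path: 2,0 → 1,0 → 0,0 → 0,1 → 0,2, total weight = 13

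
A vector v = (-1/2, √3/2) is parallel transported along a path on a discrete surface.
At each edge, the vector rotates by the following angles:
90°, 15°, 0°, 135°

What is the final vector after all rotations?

Total rotation: 90° + 15° + 0° + 135° = 240° ≡ -120° (mod 360°). Final vector: (1, 0)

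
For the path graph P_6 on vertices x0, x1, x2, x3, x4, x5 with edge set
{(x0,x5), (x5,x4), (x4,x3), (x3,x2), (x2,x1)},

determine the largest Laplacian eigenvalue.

The path graph P_n has Laplacian eigenvalues λ_k = 2 − 2cos(kπ/n), k = 0, 1, …, n−1. Here n = 6:
k=0: 2 − 2cos(0) = 0.0; k=1: 2 − 2cos(π/6) = 0.2679; k=2: 2 − 2cos(π/3) = 1.0; k=3: 2 − 2cos(π/2) = 2.0; k=4: 2 − 2cos(2π/3) = 3.0; k=5: 2 − 2cos(5π/6) = 3.7321.
Laplacian eigenvalues: [0.0, 0.2679, 1.0, 2.0, 3.0, 3.7321]. Largest eigenvalue (spectral radius) = 3.7321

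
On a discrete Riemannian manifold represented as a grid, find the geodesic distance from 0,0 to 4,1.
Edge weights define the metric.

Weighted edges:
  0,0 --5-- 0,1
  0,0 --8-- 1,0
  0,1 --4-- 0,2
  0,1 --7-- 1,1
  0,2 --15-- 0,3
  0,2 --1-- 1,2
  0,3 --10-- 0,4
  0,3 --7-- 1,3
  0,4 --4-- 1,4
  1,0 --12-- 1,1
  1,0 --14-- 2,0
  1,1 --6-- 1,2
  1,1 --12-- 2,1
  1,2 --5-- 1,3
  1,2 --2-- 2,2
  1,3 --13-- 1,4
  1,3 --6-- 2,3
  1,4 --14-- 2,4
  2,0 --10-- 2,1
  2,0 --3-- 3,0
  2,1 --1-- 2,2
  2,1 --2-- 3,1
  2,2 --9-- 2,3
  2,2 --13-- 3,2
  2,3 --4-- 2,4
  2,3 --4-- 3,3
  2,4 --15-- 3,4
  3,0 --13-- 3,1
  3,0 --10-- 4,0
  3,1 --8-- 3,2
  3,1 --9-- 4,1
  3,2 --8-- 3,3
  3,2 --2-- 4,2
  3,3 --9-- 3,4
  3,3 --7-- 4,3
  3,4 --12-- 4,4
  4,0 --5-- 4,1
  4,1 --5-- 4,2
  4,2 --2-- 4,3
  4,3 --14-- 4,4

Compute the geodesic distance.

Shortest path: 0,0 → 0,1 → 0,2 → 1,2 → 2,2 → 2,1 → 3,1 → 4,1, total weight = 24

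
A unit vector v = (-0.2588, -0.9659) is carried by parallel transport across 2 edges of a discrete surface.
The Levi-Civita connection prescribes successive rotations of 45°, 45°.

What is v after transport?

Total rotation: 45° + 45° = 90°. Final vector: (0.9659, -0.2588)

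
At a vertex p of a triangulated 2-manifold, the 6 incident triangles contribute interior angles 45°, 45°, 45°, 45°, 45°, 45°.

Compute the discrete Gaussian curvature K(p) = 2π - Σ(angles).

Sum of angles = 270°. K = 360° - 270° = 90°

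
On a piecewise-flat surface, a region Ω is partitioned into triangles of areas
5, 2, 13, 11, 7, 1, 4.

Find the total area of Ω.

5 + 2 + 13 + 11 + 7 + 1 + 4 = 43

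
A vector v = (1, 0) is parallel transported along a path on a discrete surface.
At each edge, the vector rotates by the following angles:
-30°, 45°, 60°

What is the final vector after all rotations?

Total rotation: (-30°) + 45° + 60° = 75°. Final vector: (0.2588, 0.9659)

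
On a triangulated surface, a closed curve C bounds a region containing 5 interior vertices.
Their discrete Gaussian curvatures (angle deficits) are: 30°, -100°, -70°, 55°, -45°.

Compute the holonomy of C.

Holonomy = total enclosed curvature = 30° + (-100°) + (-70°) + 55° + (-45°) = -130°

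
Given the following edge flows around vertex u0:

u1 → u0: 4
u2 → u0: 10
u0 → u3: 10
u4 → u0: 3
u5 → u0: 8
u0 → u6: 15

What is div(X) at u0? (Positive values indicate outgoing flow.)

Divergence = sum of outgoing flows = (-4) + (-10) + 10 + (-3) + (-8) + 15 = 0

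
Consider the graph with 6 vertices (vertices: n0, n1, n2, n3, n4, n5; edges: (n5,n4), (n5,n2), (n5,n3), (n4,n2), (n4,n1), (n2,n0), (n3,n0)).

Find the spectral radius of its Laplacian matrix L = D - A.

Degrees: deg(n0) = 2, deg(n1) = 1, deg(n2) = 3, deg(n3) = 2, deg(n4) = 3, deg(n5) = 3.
L = D − A with rows/columns ordered (n0, n1, n2, n3, n4, n5):
  [ 2,  0, -1, -1,  0,  0]
  [ 0,  1,  0,  0, -1,  0]
  [-1,  0,  3,  0, -1, -1]
  [-1,  0,  0,  2,  0, -1]
  [ 0, -1, -1,  0,  3, -1]
  [ 0,  0, -1, -1, -1,  3]
Characteristic polynomial: det(λI − L) = λ(λ² − 5λ + 3)(λ − 2)(λ² − 7λ + 11).
Roots: λ = 0; (λ² − 5λ + 3) = 0 ⇒ λ = (5 ± √13)/2 ≈ 0.6972, 4.3028; (λ − 2) = 0 ⇒ λ = 2; (λ² − 7λ + 11) = 0 ⇒ λ = (7 ± √5)/2 ≈ 2.382, 4.618.
(Check: the roots sum (with multiplicity) to 14, matching trace L = Σdeg = 2·7 = 14.)
Laplacian eigenvalues: [0.0, 0.6972, 2.0, 2.382, 4.3028, 4.618]. Largest eigenvalue (spectral radius) = 4.618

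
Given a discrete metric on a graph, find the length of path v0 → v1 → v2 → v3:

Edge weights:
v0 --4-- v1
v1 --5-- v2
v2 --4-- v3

Arc length = 4 + 5 + 4 = 13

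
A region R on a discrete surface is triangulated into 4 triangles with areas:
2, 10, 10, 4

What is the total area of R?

2 + 10 + 10 + 4 = 26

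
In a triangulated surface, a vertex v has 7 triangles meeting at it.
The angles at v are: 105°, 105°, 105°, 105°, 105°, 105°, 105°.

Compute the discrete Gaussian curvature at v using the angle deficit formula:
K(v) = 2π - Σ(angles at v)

Sum of angles = 735°. K = 360° - 735° = -375°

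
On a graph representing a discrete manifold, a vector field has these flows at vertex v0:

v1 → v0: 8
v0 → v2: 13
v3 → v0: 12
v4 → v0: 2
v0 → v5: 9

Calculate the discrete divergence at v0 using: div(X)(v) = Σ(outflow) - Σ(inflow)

Divergence = sum of outgoing flows = (-8) + 13 + (-12) + (-2) + 9 = 0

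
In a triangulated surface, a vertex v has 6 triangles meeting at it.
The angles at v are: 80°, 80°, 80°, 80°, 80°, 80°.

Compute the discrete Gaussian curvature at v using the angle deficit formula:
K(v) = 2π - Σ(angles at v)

Sum of angles = 480°. K = 360° - 480° = -120°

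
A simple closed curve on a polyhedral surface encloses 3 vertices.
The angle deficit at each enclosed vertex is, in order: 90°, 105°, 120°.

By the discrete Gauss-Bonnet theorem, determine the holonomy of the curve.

Holonomy = total enclosed curvature = 90° + 105° + 120° = 315°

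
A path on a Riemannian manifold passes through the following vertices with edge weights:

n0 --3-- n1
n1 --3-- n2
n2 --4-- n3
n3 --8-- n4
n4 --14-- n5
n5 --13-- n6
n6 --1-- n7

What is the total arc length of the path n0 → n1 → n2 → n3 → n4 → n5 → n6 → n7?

Arc length = 3 + 3 + 4 + 8 + 14 + 13 + 1 = 46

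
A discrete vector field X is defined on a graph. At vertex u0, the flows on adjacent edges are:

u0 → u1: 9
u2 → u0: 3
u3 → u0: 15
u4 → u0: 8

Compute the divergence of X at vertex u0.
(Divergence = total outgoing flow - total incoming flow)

Divergence = sum of outgoing flows = 9 + (-3) + (-15) + (-8) = -17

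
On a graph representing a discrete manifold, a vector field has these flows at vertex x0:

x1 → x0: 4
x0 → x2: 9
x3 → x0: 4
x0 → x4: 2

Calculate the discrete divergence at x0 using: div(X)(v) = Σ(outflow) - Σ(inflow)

Divergence = sum of outgoing flows = (-4) + 9 + (-4) + 2 = 3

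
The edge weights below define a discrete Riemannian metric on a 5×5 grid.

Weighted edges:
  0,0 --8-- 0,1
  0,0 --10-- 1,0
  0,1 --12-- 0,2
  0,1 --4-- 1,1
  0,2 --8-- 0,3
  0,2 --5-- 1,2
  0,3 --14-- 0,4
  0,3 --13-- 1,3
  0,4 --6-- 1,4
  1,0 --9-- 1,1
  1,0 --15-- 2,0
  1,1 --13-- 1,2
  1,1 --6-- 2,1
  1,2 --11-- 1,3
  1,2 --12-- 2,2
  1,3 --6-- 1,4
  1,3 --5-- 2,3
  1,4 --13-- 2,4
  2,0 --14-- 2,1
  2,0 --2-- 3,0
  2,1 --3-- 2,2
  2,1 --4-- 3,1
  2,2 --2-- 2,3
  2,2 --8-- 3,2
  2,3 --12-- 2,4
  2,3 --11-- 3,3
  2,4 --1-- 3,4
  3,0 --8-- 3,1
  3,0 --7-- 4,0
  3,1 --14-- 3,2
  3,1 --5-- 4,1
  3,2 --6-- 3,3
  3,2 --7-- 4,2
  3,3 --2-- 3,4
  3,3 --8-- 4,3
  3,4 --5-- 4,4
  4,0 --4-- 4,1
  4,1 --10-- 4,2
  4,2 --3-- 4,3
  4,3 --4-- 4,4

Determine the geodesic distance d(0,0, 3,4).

Shortest path: 0,0 → 0,1 → 1,1 → 2,1 → 2,2 → 2,3 → 3,3 → 3,4, total weight = 36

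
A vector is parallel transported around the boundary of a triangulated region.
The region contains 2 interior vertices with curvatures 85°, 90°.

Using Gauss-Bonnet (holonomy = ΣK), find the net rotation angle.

Holonomy = total enclosed curvature = 85° + 90° = 175°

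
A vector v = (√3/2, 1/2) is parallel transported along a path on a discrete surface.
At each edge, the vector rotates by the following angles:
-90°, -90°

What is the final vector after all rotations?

Total rotation: (-90°) + (-90°) = -180° ≡ 180° (mod 360°). Final vector: (-0.8660, -0.5000)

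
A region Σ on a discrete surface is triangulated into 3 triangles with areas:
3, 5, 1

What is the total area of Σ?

3 + 5 + 1 = 9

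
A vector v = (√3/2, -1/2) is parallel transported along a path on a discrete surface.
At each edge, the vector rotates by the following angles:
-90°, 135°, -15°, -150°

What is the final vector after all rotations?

Total rotation: (-90°) + 135° + (-15°) + (-150°) = -120°. Final vector: (-0.8660, -0.5000)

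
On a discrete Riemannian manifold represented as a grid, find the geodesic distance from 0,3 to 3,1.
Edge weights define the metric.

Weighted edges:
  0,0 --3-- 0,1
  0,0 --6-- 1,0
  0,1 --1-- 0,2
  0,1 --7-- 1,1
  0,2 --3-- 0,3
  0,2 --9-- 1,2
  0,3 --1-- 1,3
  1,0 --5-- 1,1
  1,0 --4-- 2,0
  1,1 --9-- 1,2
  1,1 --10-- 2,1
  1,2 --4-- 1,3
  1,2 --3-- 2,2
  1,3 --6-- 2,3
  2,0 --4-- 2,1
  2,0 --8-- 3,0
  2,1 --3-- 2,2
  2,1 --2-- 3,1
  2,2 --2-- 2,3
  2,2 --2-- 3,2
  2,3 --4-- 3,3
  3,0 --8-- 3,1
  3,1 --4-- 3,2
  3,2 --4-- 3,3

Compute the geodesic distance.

Shortest path: 0,3 → 1,3 → 1,2 → 2,2 → 2,1 → 3,1, total weight = 13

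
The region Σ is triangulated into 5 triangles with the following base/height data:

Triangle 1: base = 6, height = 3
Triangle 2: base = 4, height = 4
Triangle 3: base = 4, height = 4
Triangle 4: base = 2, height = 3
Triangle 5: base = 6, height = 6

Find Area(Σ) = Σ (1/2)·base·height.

(1/2)×6×3 + (1/2)×4×4 + (1/2)×4×4 + (1/2)×2×3 + (1/2)×6×6 = 46.0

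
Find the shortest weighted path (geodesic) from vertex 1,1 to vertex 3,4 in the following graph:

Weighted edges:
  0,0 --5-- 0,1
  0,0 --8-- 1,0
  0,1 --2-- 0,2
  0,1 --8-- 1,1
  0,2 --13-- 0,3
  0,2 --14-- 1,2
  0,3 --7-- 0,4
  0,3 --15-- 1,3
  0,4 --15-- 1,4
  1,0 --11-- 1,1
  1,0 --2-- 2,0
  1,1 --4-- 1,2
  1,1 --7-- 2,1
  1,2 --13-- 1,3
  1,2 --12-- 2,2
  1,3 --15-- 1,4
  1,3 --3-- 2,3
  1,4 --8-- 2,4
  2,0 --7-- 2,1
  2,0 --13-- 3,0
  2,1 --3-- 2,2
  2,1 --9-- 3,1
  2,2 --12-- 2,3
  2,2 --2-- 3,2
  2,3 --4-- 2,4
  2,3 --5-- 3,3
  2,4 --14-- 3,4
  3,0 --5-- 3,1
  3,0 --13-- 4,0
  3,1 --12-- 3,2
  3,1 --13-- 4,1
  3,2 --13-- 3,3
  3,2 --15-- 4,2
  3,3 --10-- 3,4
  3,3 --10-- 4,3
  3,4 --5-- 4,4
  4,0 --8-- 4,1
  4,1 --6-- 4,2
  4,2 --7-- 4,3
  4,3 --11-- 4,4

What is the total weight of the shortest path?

Shortest path: 1,1 → 2,1 → 2,2 → 3,2 → 3,3 → 3,4, total weight = 35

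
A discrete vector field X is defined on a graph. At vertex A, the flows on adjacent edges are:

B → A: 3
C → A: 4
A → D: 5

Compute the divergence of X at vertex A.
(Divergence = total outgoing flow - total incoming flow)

Divergence = sum of outgoing flows = (-3) + (-4) + 5 = -2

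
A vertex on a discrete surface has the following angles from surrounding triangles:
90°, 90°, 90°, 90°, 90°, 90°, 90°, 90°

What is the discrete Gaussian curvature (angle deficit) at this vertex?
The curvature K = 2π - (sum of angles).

Sum of angles = 720°. K = 360° - 720° = -360°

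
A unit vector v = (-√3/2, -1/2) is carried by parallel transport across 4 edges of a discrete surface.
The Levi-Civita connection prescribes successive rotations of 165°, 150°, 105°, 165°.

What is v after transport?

Total rotation: 165° + 150° + 105° + 165° = 585° ≡ -135° (mod 360°). Final vector: (0.2588, 0.9659)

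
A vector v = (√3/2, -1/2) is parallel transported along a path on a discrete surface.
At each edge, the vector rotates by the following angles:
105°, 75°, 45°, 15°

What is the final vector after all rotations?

Total rotation: 105° + 75° + 45° + 15° = 240° ≡ -120° (mod 360°). Final vector: (-0.8660, -0.5000)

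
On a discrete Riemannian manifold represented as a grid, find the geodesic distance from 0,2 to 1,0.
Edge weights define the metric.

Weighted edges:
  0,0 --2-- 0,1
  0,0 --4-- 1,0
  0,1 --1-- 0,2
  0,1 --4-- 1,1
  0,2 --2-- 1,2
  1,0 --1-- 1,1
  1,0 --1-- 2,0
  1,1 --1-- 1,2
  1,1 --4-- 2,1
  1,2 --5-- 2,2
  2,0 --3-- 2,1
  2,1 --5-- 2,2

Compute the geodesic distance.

Shortest path: 0,2 → 1,2 → 1,1 → 1,0, total weight = 4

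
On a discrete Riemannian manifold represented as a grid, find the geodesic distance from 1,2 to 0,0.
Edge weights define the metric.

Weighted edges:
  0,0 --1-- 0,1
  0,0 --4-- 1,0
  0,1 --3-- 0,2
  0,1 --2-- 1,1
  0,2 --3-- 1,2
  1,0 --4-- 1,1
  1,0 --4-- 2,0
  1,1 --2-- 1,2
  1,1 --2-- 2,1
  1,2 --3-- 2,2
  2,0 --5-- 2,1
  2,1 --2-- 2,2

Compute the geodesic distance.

Shortest path: 1,2 → 1,1 → 0,1 → 0,0, total weight = 5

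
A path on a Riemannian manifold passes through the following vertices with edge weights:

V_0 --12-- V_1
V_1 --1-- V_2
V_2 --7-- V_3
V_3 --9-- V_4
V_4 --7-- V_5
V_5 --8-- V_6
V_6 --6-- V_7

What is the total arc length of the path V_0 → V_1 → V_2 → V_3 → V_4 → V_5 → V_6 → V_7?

Arc length = 12 + 1 + 7 + 9 + 7 + 8 + 6 = 50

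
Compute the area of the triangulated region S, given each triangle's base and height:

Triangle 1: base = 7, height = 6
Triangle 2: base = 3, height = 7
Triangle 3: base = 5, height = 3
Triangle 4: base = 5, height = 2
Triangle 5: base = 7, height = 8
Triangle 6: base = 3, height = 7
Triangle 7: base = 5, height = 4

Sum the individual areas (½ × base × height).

(1/2)×7×6 + (1/2)×3×7 + (1/2)×5×3 + (1/2)×5×2 + (1/2)×7×8 + (1/2)×3×7 + (1/2)×5×4 = 92.5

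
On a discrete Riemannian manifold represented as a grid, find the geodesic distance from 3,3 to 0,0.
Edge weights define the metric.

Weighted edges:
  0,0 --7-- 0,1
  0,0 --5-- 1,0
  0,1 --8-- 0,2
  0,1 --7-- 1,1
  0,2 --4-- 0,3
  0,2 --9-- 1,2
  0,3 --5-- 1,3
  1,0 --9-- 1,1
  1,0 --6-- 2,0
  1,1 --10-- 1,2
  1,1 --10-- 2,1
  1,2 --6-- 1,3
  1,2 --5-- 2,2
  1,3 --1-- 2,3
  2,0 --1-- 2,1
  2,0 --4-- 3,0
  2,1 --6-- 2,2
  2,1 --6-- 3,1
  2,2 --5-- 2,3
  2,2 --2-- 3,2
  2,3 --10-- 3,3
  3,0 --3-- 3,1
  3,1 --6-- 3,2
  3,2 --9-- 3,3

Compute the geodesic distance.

Shortest path: 3,3 → 3,2 → 2,2 → 2,1 → 2,0 → 1,0 → 0,0, total weight = 29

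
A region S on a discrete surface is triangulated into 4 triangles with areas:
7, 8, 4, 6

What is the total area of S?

7 + 8 + 4 + 6 = 25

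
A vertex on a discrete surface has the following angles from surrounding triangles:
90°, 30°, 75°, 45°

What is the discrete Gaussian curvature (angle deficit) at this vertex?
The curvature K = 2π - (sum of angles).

Sum of angles = 240°. K = 360° - 240° = 120°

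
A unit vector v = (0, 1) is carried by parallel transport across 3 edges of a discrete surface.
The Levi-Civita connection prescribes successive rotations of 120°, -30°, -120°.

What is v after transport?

Total rotation: 120° + (-30°) + (-120°) = -30°. Final vector: (0.5000, 0.8660)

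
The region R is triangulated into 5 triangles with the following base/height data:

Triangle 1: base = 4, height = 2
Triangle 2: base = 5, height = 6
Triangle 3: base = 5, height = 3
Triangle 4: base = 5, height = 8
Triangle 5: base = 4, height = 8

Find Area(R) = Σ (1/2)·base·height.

(1/2)×4×2 + (1/2)×5×6 + (1/2)×5×3 + (1/2)×5×8 + (1/2)×4×8 = 62.5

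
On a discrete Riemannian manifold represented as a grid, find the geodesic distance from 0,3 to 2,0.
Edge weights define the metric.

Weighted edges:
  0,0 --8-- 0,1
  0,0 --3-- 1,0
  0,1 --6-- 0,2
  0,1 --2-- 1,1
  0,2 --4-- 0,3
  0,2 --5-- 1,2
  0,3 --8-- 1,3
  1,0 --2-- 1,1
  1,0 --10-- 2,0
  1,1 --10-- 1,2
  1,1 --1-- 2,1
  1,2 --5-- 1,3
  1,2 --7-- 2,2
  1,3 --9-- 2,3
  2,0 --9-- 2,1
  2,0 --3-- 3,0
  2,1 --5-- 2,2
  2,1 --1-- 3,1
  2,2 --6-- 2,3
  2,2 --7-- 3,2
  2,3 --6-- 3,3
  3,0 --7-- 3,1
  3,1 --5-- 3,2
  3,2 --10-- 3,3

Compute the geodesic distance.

Shortest path: 0,3 → 0,2 → 0,1 → 1,1 → 2,1 → 2,0, total weight = 22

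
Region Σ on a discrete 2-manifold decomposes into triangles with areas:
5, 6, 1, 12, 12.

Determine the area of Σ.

5 + 6 + 1 + 12 + 12 = 36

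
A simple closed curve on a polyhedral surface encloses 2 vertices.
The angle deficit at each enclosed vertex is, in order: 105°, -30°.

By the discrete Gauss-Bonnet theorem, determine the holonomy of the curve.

Holonomy = total enclosed curvature = 105° + (-30°) = 75°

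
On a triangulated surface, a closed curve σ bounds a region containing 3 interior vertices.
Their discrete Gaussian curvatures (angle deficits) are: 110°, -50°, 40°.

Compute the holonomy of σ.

Holonomy = total enclosed curvature = 110° + (-50°) + 40° = 100°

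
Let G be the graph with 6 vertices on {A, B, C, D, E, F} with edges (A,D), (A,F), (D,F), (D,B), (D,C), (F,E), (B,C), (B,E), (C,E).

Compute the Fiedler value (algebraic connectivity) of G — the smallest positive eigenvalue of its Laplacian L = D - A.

Degrees: deg(A) = 2, deg(B) = 3, deg(C) = 3, deg(D) = 4, deg(E) = 3, deg(F) = 3.
L = D − A with rows/columns ordered (A, B, C, D, E, F):
  [ 2,  0,  0, -1,  0, -1]
  [ 0,  3, -1, -1, -1,  0]
  [ 0, -1,  3, -1, -1,  0]
  [-1, -1, -1,  4,  0, -1]
  [ 0, -1, -1,  0,  3, -1]
  [-1,  0,  0, -1, -1,  3]
Characteristic polynomial: det(λI − L) = λ(λ² − 7λ + 8)(λ − 3)(λ − 4)².
Roots: λ = 0; (λ² − 7λ + 8) = 0 ⇒ λ = (7 ± √17)/2 ≈ 1.4384, 5.5616; (λ − 3) = 0 ⇒ λ = 3; (λ − 4) = 0 ⇒ λ = 4 (multiplicity 2).
(Check: the roots sum (with multiplicity) to 18, matching trace L = Σdeg = 2·9 = 18.)
Laplacian eigenvalues: [0.0, 1.4384, 3.0, 4.0, 4.0, 5.5616]. Algebraic connectivity (smallest non-zero eigenvalue) = 1.4384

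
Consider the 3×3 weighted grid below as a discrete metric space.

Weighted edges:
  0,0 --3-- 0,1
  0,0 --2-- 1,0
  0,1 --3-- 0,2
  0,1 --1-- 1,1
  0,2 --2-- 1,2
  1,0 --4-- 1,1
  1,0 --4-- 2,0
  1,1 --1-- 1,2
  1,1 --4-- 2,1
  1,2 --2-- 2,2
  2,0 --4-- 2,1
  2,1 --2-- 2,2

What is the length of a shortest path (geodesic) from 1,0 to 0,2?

Shortest path: 1,0 → 1,1 → 1,2 → 0,2, total weight = 7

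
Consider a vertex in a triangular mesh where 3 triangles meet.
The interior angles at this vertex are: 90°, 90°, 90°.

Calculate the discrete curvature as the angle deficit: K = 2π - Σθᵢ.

Sum of angles = 270°. K = 360° - 270° = 90°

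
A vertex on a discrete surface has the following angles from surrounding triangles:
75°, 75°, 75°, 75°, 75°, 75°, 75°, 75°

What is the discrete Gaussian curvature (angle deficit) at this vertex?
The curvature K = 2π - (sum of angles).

Sum of angles = 600°. K = 360° - 600° = -240° = -4π/3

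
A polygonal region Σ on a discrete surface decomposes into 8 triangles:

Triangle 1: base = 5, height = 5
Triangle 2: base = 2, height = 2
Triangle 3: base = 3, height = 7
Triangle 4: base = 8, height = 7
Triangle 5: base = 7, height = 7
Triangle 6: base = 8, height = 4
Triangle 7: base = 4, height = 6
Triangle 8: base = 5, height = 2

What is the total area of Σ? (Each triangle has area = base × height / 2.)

(1/2)×5×5 + (1/2)×2×2 + (1/2)×3×7 + (1/2)×8×7 + (1/2)×7×7 + (1/2)×8×4 + (1/2)×4×6 + (1/2)×5×2 = 110.5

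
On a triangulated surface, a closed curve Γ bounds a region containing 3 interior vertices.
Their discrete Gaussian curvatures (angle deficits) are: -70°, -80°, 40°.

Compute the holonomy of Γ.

Holonomy = total enclosed curvature = (-70°) + (-80°) + 40° = -110°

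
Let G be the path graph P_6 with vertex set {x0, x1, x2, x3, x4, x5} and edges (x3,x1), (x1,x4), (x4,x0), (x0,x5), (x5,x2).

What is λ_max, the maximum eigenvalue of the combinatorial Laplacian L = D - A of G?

The path graph P_n has Laplacian eigenvalues λ_k = 2 − 2cos(kπ/n), k = 0, 1, …, n−1. Here n = 6:
k=0: 2 − 2cos(0) = 0.0; k=1: 2 − 2cos(π/6) = 0.2679; k=2: 2 − 2cos(π/3) = 1.0; k=3: 2 − 2cos(π/2) = 2.0; k=4: 2 − 2cos(2π/3) = 3.0; k=5: 2 − 2cos(5π/6) = 3.7321.
Laplacian eigenvalues: [0.0, 0.2679, 1.0, 2.0, 3.0, 3.7321]. Largest eigenvalue (spectral radius) = 3.7321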